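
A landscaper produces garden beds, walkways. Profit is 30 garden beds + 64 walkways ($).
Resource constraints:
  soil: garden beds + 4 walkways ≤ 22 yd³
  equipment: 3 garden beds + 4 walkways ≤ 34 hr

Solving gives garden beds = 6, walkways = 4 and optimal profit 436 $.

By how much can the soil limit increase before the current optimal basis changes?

Binding constraints: soil, equipment. The basis is B = [[1,4],[3,4]] with det -8.
Per unit increase in soil, x* moves by d = (-0.5, 0.375).
The basis stays optimal until garden beds reaches 0; allowable increase = 12 yd³.

12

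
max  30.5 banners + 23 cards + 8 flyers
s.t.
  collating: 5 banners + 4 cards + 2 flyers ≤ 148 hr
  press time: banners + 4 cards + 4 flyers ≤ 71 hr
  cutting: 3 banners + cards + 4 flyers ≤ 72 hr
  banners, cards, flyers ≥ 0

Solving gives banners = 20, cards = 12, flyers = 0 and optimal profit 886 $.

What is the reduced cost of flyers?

At the optimum: collating uses 148 of 148 (binding); press time uses 68 of 71 (slack = 3); cutting uses 72 of 72 (binding).
Since press time is not tight, its dual is 0.
Dual feasibility on the basic columns requires 5·y_collating + 3·y_cutting = 30.5, 4·y_collating + 1·y_cutting = 23.
This yields shadow prices y_collating = 5.5, y_cutting = 1.
Reduced cost of flyers: c₃ − yᵀa₃ = 8 − (5.5·2 + 1·4) = 8 − 15 = -7.

-7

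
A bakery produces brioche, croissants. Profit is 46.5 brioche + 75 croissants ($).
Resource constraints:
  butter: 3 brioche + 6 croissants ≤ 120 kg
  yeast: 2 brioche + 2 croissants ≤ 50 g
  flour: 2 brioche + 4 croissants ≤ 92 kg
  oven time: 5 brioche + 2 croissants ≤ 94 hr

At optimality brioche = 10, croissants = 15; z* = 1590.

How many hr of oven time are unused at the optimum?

oven time used = 5·10 + 2·15 = 80; slack = 94 − 80 = 14.

14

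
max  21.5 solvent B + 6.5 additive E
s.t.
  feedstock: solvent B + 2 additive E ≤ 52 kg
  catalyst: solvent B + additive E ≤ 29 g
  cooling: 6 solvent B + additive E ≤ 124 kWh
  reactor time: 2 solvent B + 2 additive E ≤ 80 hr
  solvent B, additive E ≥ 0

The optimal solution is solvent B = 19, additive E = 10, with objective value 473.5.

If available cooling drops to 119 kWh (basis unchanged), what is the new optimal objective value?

At the optimum: feedstock uses 39 of 52 (slack = 13); catalyst uses 29 of 29 (binding); cooling uses 124 of 124 (binding); reactor time uses 58 of 80 (slack = 22).
Slack constraints have shadow price 0 (complementary slackness).
From A_Bᵀ y = c: 1·y_catalyst + 6·y_cooling = 21.5; 1·y_catalyst + 1·y_cooling = 6.5.
This yields shadow prices y_catalyst = 3.5, y_cooling = 3.
Δz = y_cooling·Δb = 3 × (-5) = -15, so new z* = 473.5 − 15 = 458.5.

458.5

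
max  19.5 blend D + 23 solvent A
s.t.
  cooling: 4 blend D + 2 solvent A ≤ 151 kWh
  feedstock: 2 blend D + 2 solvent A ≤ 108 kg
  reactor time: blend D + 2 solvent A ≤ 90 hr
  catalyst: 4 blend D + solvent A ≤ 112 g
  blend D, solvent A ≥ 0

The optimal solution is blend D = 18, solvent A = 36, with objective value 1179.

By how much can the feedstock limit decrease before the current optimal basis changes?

18

Binding constraints: feedstock, reactor time. The basis is B = [[2,2],[1,2]] with det 2.
Per unit decrease in feedstock, x* moves by d = (-1, 0.5).
The basis stays optimal until blend D reaches 0; allowable decrease = 18 kg.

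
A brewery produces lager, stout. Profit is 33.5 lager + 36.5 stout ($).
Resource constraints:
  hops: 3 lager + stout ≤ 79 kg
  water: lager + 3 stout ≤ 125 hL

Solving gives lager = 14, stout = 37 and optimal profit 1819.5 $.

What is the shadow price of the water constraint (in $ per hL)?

Both hops and water are binding at x*.
From A_Bᵀ y = c: 3·y_hops + 1·y_water = 33.5; 1·y_hops + 3·y_water = 36.5.
Solving: y_hops = 8, y_water = 9.5.
Shadow price of water = 9.5.

9.5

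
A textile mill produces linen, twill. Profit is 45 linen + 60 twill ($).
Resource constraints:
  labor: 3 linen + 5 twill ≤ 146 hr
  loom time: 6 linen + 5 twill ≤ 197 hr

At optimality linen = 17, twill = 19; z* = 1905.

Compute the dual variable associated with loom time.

Both labor and loom time are binding at x*.
From A_Bᵀ y = c: 3·y_labor + 6·y_loom time = 45; 5·y_labor + 5·y_loom time = 60.
→ y_labor = 9 and y_loom time = 3.
Shadow price of loom time = 3.

3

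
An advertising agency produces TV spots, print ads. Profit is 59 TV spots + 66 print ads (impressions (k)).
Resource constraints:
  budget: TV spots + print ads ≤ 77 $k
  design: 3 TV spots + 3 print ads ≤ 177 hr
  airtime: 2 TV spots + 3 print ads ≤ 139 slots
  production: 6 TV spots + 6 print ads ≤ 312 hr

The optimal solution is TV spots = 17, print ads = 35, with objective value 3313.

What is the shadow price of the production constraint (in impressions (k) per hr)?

Binding: airtime and production. Non-binding: budget (25 unused), design (21 unused).
By complementary slackness, y = 0 for the non-binding constraints.
From A_Bᵀ y = c: 2·y_airtime + 6·y_production = 59; 3·y_airtime + 6·y_production = 66.
Solving: y_airtime = 7, y_production = 7.5.
Shadow price of production = 7.5.

7.5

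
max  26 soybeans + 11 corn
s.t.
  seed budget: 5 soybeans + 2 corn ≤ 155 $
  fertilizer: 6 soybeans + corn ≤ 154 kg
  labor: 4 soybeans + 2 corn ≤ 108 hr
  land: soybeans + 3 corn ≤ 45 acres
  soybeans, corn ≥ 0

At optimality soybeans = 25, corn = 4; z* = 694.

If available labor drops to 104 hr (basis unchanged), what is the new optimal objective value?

Check each constraint at x*: seed budget 133/155 (slack 22); fertilizer 154/154 (tight); labor 108/108 (tight); land 37/45 (slack 8).
By complementary slackness, y = 0 for the non-binding constraints.
The binding rows give the dual system: 6·y_fertilizer + 4·y_labor = 26 and 1·y_fertilizer + 2·y_labor = 11.
Solving: y_fertilizer = 1, y_labor = 5.
Δz = y_labor·Δb = 5 × (-4) = -20, so new z* = 694 − 20 = 674.

674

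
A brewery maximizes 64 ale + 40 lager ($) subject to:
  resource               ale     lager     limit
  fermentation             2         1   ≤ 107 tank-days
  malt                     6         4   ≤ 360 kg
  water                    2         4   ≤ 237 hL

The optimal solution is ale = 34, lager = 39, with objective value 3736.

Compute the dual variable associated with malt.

Binding: fermentation and malt. Non-binding: water (13 unused).
Slack constraints have shadow price 0 (complementary slackness).
From A_Bᵀ y = c: 2·y_fermentation + 6·y_malt = 64; 1·y_fermentation + 4·y_malt = 40.
→ y_fermentation = 8 and y_malt = 8.
Shadow price of malt = 8.

8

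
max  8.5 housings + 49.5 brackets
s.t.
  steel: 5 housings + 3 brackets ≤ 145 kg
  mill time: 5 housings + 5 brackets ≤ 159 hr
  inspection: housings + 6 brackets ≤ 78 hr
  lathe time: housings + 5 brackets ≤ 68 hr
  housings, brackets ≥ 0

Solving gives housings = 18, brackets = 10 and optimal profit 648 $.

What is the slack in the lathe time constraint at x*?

lathe time used = 1·18 + 5·10 = 68; slack = 68 − 68 = 0.

0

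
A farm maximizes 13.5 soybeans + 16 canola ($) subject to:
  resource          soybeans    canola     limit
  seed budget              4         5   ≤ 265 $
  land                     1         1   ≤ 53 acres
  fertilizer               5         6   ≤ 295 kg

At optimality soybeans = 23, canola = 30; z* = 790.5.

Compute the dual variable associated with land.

1

Check each constraint at x*: seed budget 242/265 (slack 23); land 53/53 (tight); fertilizer 295/295 (tight).
Slack constraints have shadow price 0 (complementary slackness).
From A_Bᵀ y = c: 1·y_land + 5·y_fertilizer = 13.5; 1·y_land + 6·y_fertilizer = 16.
This yields shadow prices y_land = 1, y_fertilizer = 2.5.
Shadow price of land = 1.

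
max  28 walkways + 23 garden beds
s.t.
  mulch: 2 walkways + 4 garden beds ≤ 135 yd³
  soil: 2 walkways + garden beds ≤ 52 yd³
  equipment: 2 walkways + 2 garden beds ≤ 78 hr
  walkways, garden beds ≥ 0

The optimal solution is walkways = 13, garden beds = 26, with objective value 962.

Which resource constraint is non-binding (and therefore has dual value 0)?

mulch: 130/135 (slack 5)
soil: 52/52 (binding)
equipment: 78/78 (binding)
By complementary slackness, a constraint with positive slack has shadow price 0 → mulch.

mulch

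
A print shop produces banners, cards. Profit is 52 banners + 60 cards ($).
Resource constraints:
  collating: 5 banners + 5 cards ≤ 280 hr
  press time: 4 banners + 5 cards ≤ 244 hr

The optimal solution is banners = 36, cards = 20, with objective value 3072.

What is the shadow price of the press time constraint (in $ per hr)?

8

At the optimum: collating uses 280 of 280 (binding); press time uses 244 of 244 (binding).
The binding rows give the dual system: 5·y_collating + 4·y_press time = 52 and 5·y_collating + 5·y_press time = 60.
→ y_collating = 4 and y_press time = 8.
Shadow price of press time = 8.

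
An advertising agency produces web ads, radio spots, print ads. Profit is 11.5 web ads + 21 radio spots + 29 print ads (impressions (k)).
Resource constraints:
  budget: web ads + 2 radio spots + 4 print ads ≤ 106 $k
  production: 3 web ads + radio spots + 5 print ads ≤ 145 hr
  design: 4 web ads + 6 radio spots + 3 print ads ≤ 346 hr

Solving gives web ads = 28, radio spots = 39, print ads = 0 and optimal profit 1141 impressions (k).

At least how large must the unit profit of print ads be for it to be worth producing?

33

Binding: budget and design. Non-binding: production (22 unused).
Slack constraints have shadow price 0 (complementary slackness).
From A_Bᵀ y = c: 1·y_budget + 4·y_design = 11.5; 2·y_budget + 6·y_design = 21.
This yields shadow prices y_budget = 7.5, y_design = 1.
print ads enters the basis when its profit ≥ yᵀa₃ = 7.5·4 + 1·3 = 33.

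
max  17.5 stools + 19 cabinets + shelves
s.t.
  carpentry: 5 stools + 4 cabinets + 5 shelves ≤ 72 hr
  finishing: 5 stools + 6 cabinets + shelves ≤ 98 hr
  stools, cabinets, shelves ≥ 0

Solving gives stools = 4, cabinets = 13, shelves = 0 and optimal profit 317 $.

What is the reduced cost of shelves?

At the optimum: carpentry uses 72 of 72 (binding); finishing uses 98 of 98 (binding).
The binding rows give the dual system: 5·y_carpentry + 5·y_finishing = 17.5 and 4·y_carpentry + 6·y_finishing = 19.
This yields shadow prices y_carpentry = 1, y_finishing = 2.5.
Reduced cost of shelves: c₃ − yᵀa₃ = 1 − (1·5 + 2.5·1) = 1 − 7.5 = -6.5.

-6.5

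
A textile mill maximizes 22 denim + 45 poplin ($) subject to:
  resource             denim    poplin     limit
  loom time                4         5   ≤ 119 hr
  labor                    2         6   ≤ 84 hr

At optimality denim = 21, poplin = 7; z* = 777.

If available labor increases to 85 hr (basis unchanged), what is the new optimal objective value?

Check each constraint at x*: loom time 119/119 (tight); labor 84/84 (tight).
From A_Bᵀ y = c: 4·y_loom time + 2·y_labor = 22; 5·y_loom time + 6·y_labor = 45.
This yields shadow prices y_loom time = 3, y_labor = 5.
Δz = y_labor·Δb = 5 × (1) = 5, so new z* = 777 + 5 = 782.

782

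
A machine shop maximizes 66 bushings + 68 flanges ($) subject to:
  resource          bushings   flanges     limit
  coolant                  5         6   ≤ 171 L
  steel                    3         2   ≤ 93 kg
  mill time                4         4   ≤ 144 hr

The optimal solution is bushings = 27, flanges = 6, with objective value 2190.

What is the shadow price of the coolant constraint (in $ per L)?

9

Binding: coolant and steel. Non-binding: mill time (12 unused).
Slack constraints have shadow price 0 (complementary slackness).
From A_Bᵀ y = c: 5·y_coolant + 3·y_steel = 66; 6·y_coolant + 2·y_steel = 68.
This yields shadow prices y_coolant = 9, y_steel = 7.
Shadow price of coolant = 9.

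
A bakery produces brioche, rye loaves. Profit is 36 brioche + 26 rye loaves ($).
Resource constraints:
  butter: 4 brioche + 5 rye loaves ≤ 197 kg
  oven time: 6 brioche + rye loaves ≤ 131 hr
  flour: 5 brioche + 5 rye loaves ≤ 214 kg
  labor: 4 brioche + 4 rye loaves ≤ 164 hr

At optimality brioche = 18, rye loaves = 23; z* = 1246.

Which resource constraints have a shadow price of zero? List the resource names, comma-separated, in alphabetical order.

butter: 187/197 (slack 10)
oven time: 131/131 (binding)
flour: 205/214 (slack 9)
labor: 164/164 (binding)
By complementary slackness, a constraint with positive slack has shadow price 0 → butter, flour.

butter, flour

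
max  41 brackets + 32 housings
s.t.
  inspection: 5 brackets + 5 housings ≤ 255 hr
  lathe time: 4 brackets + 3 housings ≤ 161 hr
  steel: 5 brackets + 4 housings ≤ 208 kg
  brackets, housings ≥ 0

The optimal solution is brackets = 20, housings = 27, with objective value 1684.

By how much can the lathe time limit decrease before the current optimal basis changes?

4

Binding constraints: lathe time, steel. The basis is B = [[4,3],[5,4]] with det 1.
Per unit decrease in lathe time, x* moves by d = (-4, 5).
The basis stays optimal until inspection becomes binding; allowable decrease = 4 hr.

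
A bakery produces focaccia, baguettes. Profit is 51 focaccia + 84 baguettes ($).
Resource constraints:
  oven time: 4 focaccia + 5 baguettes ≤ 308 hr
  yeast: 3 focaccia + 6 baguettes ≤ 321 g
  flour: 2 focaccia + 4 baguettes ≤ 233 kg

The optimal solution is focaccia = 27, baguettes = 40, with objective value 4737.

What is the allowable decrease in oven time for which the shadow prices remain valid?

40.5

Binding constraints: oven time, yeast. The basis is B = [[4,5],[3,6]] with det 9.
Per unit decrease in oven time, x* moves by d = (-0.6667, 0.3333).
The basis stays optimal until focaccia reaches 0; allowable decrease = 40.5 hr.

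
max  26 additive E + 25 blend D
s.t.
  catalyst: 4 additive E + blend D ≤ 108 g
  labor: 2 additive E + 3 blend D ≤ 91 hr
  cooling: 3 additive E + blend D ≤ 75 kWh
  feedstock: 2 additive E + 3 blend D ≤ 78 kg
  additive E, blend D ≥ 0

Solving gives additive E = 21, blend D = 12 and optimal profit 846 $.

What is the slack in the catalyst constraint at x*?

12

catalyst used = 4·21 + 1·12 = 96; slack = 108 − 96 = 12.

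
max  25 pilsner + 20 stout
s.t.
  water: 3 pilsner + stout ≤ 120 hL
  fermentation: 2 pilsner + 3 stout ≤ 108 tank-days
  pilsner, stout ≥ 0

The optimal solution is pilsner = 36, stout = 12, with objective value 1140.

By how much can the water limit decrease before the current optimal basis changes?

Binding constraints: water, fermentation. The basis is B = [[3,1],[2,3]] with det 7.
Per unit decrease in water, x* moves by d = (-0.4286, 0.2857).
The basis stays optimal until pilsner reaches 0; allowable decrease = 84 hL.

84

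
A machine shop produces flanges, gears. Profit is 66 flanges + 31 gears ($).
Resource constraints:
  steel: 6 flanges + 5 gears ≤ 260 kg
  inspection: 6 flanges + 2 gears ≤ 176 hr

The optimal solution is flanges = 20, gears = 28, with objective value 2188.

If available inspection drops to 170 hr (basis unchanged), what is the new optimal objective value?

Both steel and inspection are binding at x*.
Dual feasibility on the basic columns requires 6·y_steel + 6·y_inspection = 66, 5·y_steel + 2·y_inspection = 31.
Solving: y_steel = 3, y_inspection = 8.
Δz = y_inspection·Δb = 8 × (-6) = -48, so new z* = 2188 − 48 = 2140.

2140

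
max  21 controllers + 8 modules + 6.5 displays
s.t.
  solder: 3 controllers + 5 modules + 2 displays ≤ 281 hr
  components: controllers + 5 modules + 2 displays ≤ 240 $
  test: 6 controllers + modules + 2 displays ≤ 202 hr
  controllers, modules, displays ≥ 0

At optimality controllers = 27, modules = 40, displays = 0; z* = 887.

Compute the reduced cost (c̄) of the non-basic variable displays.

Check each constraint at x*: solder 281/281 (tight); components 227/240 (slack 13); test 202/202 (tight).
Since components is not tight, its dual is 0.
From A_Bᵀ y = c: 3·y_solder + 6·y_test = 21; 5·y_solder + 1·y_test = 8.
→ y_solder = 1 and y_test = 3.
Reduced cost of displays: c₃ − yᵀa₃ = 6.5 − (1·2 + 3·2) = 6.5 − 8 = -1.5.

-1.5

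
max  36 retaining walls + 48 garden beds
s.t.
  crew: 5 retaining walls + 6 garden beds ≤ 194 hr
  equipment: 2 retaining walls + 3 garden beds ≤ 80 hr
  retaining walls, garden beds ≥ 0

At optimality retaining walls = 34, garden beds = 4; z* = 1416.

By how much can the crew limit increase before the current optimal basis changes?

6

Binding constraints: crew, equipment. The basis is B = [[5,6],[2,3]] with det 3.
Per unit increase in crew, x* moves by d = (1, -0.6667).
The basis stays optimal until garden beds reaches 0; allowable increase = 6 hr.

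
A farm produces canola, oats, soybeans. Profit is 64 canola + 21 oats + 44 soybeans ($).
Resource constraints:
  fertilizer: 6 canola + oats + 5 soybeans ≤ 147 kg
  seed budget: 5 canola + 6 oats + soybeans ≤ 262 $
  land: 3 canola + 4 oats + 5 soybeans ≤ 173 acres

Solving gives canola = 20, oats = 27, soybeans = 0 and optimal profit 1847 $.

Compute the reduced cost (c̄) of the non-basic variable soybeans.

Binding: fertilizer and seed budget. Non-binding: land (5 unused).
Since land is not tight, its dual is 0.
From A_Bᵀ y = c: 6·y_fertilizer + 5·y_seed budget = 64; 1·y_fertilizer + 6·y_seed budget = 21.
This yields shadow prices y_fertilizer = 9, y_seed budget = 2.
Reduced cost of soybeans: c₃ − yᵀa₃ = 44 − (9·5 + 2·1) = 44 − 47 = -3.

-3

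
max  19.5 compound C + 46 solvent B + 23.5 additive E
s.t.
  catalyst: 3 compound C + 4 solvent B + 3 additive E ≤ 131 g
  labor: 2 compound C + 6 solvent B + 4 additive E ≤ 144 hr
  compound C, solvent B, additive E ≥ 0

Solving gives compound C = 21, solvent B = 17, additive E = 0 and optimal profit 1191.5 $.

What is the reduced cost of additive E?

Both catalyst and labor are binding at x*.
From A_Bᵀ y = c: 3·y_catalyst + 2·y_labor = 19.5; 4·y_catalyst + 6·y_labor = 46.
This yields shadow prices y_catalyst = 2.5, y_labor = 6.
Reduced cost of additive E: c₃ − yᵀa₃ = 23.5 − (2.5·3 + 6·4) = 23.5 − 31.5 = -8.

-8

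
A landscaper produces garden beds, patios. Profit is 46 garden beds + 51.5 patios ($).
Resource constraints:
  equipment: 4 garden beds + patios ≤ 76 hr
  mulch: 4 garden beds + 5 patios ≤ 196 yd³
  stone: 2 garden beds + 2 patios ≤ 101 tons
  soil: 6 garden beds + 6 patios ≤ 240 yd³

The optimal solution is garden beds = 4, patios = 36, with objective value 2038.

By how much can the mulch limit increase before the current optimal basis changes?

4

Binding constraints: mulch, soil. The basis is B = [[4,5],[6,6]] with det -6.
Per unit increase in mulch, x* moves by d = (-1, 1).
The basis stays optimal until garden beds reaches 0; allowable increase = 4 yd³.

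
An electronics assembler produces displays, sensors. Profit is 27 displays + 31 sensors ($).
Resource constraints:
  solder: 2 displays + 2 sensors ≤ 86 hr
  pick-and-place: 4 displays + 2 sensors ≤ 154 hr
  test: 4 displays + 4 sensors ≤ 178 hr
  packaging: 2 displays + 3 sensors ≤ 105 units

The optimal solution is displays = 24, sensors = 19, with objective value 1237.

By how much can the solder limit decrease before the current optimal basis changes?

16

Binding constraints: solder, packaging. The basis is B = [[2,2],[2,3]] with det 2.
Per unit decrease in solder, x* moves by d = (-1.5, 1).
The basis stays optimal until displays reaches 0; allowable decrease = 16 hr.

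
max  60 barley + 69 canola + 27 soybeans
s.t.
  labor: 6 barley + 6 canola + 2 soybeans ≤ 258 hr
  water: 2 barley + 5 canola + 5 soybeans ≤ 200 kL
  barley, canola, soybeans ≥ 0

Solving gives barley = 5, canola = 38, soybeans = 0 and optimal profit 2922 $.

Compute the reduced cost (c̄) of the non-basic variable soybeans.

-6

Both labor and water are binding at x*.
The binding rows give the dual system: 6·y_labor + 2·y_water = 60 and 6·y_labor + 5·y_water = 69.
→ y_labor = 9 and y_water = 3.
Reduced cost of soybeans: c₃ − yᵀa₃ = 27 − (9·2 + 3·5) = 27 − 33 = -6.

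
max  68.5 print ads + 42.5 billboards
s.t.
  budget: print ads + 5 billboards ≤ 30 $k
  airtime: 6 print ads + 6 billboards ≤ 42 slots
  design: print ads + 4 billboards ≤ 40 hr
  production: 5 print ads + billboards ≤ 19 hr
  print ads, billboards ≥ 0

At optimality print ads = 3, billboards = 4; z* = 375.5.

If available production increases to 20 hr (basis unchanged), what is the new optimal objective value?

Check each constraint at x*: budget 23/30 (slack 7); airtime 42/42 (tight); design 19/40 (slack 21); production 19/19 (tight).
Since budget, design are not tight, their duals are 0.
From A_Bᵀ y = c: 6·y_airtime + 5·y_production = 68.5; 6·y_airtime + 1·y_production = 42.5.
→ y_airtime = 6 and y_production = 6.5.
Δz = y_production·Δb = 6.5 × (1) = 6.5, so new z* = 375.5 + 6.5 = 382.

382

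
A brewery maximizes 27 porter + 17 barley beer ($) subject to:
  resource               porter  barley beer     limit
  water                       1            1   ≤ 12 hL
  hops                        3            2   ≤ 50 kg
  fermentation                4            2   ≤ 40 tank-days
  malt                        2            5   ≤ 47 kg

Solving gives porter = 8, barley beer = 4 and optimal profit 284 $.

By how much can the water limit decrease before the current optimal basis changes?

2

Binding constraints: water, fermentation. The basis is B = [[1,1],[4,2]] with det -2.
Per unit decrease in water, x* moves by d = (1, -2).
The basis stays optimal until barley beer reaches 0; allowable decrease = 2 hL.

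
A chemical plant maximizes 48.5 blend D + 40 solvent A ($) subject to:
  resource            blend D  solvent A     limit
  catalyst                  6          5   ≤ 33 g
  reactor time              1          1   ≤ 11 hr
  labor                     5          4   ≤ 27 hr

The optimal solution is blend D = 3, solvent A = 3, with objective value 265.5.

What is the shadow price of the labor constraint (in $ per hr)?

2.5

Check each constraint at x*: catalyst 33/33 (tight); reactor time 6/11 (slack 5); labor 27/27 (tight).
Since reactor time is not tight, its dual is 0.
The binding rows give the dual system: 6·y_catalyst + 5·y_labor = 48.5 and 5·y_catalyst + 4·y_labor = 40.
Solving: y_catalyst = 6, y_labor = 2.5.
Shadow price of labor = 2.5.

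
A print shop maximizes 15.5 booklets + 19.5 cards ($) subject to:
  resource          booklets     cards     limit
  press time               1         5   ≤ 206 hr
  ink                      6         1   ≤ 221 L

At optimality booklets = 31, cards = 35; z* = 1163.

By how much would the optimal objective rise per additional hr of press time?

3.5

Check each constraint at x*: press time 206/206 (tight); ink 221/221 (tight).
Dual feasibility on the basic columns requires 1·y_press time + 6·y_ink = 15.5, 5·y_press time + 1·y_ink = 19.5.
→ y_press time = 3.5 and y_ink = 2.
Shadow price of press time = 3.5.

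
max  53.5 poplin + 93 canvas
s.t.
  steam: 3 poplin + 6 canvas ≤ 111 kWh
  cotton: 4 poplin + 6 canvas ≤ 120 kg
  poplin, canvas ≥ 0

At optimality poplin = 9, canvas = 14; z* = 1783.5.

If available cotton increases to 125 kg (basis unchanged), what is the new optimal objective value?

1818.5

At the optimum: steam uses 111 of 111 (binding); cotton uses 120 of 120 (binding).
The binding rows give the dual system: 3·y_steam + 4·y_cotton = 53.5 and 6·y_steam + 6·y_cotton = 93.
This yields shadow prices y_steam = 8.5, y_cotton = 7.
Δz = y_cotton·Δb = 7 × (5) = 35, so new z* = 1783.5 + 35 = 1818.5.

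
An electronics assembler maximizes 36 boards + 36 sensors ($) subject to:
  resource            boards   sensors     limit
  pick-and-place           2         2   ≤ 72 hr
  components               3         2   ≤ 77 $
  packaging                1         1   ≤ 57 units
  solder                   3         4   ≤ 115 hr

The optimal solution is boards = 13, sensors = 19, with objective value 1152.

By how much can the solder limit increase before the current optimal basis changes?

24

Binding constraints: components, solder. The basis is B = [[3,2],[3,4]] with det 6.
Per unit increase in solder, x* moves by d = (-0.3333, 0.5).
The basis stays optimal until pick-and-place becomes binding; allowable increase = 24 hr.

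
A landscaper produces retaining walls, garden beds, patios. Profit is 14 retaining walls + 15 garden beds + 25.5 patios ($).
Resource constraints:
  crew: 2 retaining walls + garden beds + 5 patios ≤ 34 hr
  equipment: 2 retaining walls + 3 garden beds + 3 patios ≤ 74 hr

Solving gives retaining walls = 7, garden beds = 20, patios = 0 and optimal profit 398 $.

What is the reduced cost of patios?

Check each constraint at x*: crew 34/34 (tight); equipment 74/74 (tight).
From A_Bᵀ y = c: 2·y_crew + 2·y_equipment = 14; 1·y_crew + 3·y_equipment = 15.
Solving: y_crew = 3, y_equipment = 4.
Reduced cost of patios: c₃ − yᵀa₃ = 25.5 − (3·5 + 4·3) = 25.5 − 27 = -1.5.

-1.5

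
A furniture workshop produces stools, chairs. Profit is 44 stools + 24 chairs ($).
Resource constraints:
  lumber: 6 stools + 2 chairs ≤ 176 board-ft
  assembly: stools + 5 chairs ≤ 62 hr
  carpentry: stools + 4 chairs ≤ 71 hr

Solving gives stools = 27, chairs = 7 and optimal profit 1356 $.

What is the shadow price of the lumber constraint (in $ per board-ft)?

Check each constraint at x*: lumber 176/176 (tight); assembly 62/62 (tight); carpentry 55/71 (slack 16).
Since carpentry is not tight, its dual is 0.
The binding rows give the dual system: 6·y_lumber + 1·y_assembly = 44 and 2·y_lumber + 5·y_assembly = 24.
This yields shadow prices y_lumber = 7, y_assembly = 2.
Shadow price of lumber = 7.

7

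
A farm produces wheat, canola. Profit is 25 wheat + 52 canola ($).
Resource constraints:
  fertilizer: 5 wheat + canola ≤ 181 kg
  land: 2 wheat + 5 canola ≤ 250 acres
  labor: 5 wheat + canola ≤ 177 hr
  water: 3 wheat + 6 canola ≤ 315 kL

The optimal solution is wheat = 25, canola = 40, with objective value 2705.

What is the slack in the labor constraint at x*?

labor used = 5·25 + 1·40 = 165; slack = 177 − 165 = 12.

12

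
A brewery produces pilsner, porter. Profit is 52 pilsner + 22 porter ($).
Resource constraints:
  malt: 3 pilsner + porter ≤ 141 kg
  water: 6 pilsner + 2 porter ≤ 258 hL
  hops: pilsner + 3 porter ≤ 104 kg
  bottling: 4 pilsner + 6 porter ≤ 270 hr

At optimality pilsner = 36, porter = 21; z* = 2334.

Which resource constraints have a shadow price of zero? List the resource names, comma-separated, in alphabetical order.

hops, malt

malt: 129/141 (slack 12)
water: 258/258 (binding)
hops: 99/104 (slack 5)
bottling: 270/270 (binding)
By complementary slackness, a constraint with positive slack has shadow price 0 → hops, malt.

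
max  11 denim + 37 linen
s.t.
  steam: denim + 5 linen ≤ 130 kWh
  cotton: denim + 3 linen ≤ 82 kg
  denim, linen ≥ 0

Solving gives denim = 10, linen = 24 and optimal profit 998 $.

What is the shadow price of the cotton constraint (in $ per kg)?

9

Check each constraint at x*: steam 130/130 (tight); cotton 82/82 (tight).
The binding rows give the dual system: 1·y_steam + 1·y_cotton = 11 and 5·y_steam + 3·y_cotton = 37.
This yields shadow prices y_steam = 2, y_cotton = 9.
Shadow price of cotton = 9.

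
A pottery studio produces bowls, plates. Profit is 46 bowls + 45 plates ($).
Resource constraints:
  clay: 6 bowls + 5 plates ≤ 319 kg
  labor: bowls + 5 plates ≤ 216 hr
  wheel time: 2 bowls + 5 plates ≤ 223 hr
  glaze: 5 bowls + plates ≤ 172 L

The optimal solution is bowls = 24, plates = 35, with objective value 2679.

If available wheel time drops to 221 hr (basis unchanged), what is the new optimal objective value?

Binding: clay and wheel time. Non-binding: labor (17 unused), glaze (17 unused).
Since labor, glaze are not tight, their duals are 0.
From A_Bᵀ y = c: 6·y_clay + 2·y_wheel time = 46; 5·y_clay + 5·y_wheel time = 45.
This yields shadow prices y_clay = 7, y_wheel time = 2.
Δz = y_wheel time·Δb = 2 × (-2) = -4, so new z* = 2679 − 4 = 2675.

2675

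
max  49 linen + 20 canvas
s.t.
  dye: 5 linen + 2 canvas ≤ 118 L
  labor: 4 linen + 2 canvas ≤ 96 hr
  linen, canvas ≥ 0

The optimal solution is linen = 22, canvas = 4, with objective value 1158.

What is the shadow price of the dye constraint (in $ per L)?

Both dye and labor are binding at x*.
From A_Bᵀ y = c: 5·y_dye + 4·y_labor = 49; 2·y_dye + 2·y_labor = 20.
→ y_dye = 9 and y_labor = 1.
Shadow price of dye = 9.

9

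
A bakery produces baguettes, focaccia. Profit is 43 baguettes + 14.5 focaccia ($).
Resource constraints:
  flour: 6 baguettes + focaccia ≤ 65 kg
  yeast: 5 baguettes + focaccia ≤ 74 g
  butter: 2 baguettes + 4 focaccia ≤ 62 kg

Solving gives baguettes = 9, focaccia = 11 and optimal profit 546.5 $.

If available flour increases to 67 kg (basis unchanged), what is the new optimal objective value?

559.5

At the optimum: flour uses 65 of 65 (binding); yeast uses 56 of 74 (slack = 18); butter uses 62 of 62 (binding).
Since yeast is not tight, its dual is 0.
From A_Bᵀ y = c: 6·y_flour + 2·y_butter = 43; 1·y_flour + 4·y_butter = 14.5.
→ y_flour = 6.5 and y_butter = 2.
Δz = y_flour·Δb = 6.5 × (2) = 13, so new z* = 546.5 + 13 = 559.5.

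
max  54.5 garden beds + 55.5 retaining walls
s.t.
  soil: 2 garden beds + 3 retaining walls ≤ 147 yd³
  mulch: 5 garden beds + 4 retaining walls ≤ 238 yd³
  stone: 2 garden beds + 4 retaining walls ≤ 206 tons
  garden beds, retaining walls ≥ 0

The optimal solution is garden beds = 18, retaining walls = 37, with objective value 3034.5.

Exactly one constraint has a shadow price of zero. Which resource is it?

soil: 147/147 (binding)
mulch: 238/238 (binding)
stone: 184/206 (slack 22)
By complementary slackness, a constraint with positive slack has shadow price 0 → stone.

stone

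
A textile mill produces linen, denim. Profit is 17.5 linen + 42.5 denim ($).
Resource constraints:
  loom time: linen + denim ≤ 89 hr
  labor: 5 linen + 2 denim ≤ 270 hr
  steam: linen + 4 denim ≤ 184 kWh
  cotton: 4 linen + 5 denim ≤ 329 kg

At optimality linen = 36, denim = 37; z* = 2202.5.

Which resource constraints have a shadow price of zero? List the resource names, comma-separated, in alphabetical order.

loom time: 73/89 (slack 16)
labor: 254/270 (slack 16)
steam: 184/184 (binding)
cotton: 329/329 (binding)
By complementary slackness, a constraint with positive slack has shadow price 0 → labor, loom time.

labor, loom time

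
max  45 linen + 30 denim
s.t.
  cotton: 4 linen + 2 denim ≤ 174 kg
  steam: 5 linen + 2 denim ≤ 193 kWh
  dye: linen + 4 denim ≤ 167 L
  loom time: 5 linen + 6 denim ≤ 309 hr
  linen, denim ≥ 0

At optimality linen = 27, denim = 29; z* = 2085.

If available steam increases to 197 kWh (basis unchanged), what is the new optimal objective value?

Check each constraint at x*: cotton 166/174 (slack 8); steam 193/193 (tight); dye 143/167 (slack 24); loom time 309/309 (tight).
Slack constraints have shadow price 0 (complementary slackness).
From A_Bᵀ y = c: 5·y_steam + 5·y_loom time = 45; 2·y_steam + 6·y_loom time = 30.
This yields shadow prices y_steam = 6, y_loom time = 3.
Δz = y_steam·Δb = 6 × (4) = 24, so new z* = 2085 + 24 = 2109.

2109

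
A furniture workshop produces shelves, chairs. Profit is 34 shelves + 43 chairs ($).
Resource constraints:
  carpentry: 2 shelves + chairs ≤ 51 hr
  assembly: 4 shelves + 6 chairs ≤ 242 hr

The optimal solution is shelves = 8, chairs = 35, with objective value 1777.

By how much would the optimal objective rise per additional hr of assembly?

6.5

Check each constraint at x*: carpentry 51/51 (tight); assembly 242/242 (tight).
From A_Bᵀ y = c: 2·y_carpentry + 4·y_assembly = 34; 1·y_carpentry + 6·y_assembly = 43.
This yields shadow prices y_carpentry = 4, y_assembly = 6.5.
Shadow price of assembly = 6.5.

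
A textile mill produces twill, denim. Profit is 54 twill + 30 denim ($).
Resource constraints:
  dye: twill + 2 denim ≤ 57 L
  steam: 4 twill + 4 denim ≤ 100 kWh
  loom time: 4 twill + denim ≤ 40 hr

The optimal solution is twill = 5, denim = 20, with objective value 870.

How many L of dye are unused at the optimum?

12

dye used = 1·5 + 2·20 = 45; slack = 57 − 45 = 12.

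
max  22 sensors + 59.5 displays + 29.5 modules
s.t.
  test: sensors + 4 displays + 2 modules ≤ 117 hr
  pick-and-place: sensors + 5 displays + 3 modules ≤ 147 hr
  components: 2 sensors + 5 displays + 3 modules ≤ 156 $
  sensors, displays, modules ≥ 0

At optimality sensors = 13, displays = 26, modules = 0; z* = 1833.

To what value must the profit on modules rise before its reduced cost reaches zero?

At the optimum: test uses 117 of 117 (binding); pick-and-place uses 143 of 147 (slack = 4); components uses 156 of 156 (binding).
By complementary slackness, y = 0 for the non-binding constraint.
Dual feasibility on the basic columns requires 1·y_test + 2·y_components = 22, 4·y_test + 5·y_components = 59.5.
Solving: y_test = 3, y_components = 9.5.
modules enters the basis when its profit ≥ yᵀa₃ = 3·2 + 9.5·3 = 34.5.

34.5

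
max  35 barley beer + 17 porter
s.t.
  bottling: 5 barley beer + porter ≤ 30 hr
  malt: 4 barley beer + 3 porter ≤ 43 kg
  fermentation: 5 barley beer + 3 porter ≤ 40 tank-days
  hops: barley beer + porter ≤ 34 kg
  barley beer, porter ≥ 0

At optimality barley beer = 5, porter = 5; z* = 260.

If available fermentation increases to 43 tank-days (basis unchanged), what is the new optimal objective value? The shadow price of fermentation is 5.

Δb = 3, so new z* = 260 + (5)·(3) = 260 + 15 = 275.

275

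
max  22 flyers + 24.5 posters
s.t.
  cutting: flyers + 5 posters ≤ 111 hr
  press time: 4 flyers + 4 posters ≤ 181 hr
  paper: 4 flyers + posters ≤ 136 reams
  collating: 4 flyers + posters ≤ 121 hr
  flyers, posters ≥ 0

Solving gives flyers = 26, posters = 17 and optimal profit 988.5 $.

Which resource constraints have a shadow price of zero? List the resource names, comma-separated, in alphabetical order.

cutting: 111/111 (binding)
press time: 172/181 (slack 9)
paper: 121/136 (slack 15)
collating: 121/121 (binding)
By complementary slackness, a constraint with positive slack has shadow price 0 → paper, press time.

paper, press time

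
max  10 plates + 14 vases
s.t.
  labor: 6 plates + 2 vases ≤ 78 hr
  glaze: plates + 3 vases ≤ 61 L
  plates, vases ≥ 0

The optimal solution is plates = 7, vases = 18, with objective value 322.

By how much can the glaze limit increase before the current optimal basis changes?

Binding constraints: labor, glaze. The basis is B = [[6,2],[1,3]] with det 16.
Per unit increase in glaze, x* moves by d = (-0.125, 0.375).
The basis stays optimal until plates reaches 0; allowable increase = 56 L.

56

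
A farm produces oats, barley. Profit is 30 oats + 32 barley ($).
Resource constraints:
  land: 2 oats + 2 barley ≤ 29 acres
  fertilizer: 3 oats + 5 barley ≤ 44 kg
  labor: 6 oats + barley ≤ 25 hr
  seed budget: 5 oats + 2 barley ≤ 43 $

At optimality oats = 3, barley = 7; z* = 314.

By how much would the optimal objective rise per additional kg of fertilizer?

6

Binding: fertilizer and labor. Non-binding: land (9 unused), seed budget (14 unused).
Slack constraints have shadow price 0 (complementary slackness).
Dual feasibility on the basic columns requires 3·y_fertilizer + 6·y_labor = 30, 5·y_fertilizer + 1·y_labor = 32.
Solving: y_fertilizer = 6, y_labor = 2.
Shadow price of fertilizer = 6.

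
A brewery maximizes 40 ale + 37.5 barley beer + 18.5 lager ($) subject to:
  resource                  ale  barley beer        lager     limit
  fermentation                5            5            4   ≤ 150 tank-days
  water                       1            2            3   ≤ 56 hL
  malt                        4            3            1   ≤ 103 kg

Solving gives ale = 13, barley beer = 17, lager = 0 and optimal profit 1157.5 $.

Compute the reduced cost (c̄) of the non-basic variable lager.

-8

At the optimum: fermentation uses 150 of 150 (binding); water uses 47 of 56 (slack = 9); malt uses 103 of 103 (binding).
By complementary slackness, y = 0 for the non-binding constraint.
From A_Bᵀ y = c: 5·y_fermentation + 4·y_malt = 40; 5·y_fermentation + 3·y_malt = 37.5.
Solving: y_fermentation = 6, y_malt = 2.5.
Reduced cost of lager: c₃ − yᵀa₃ = 18.5 − (6·4 + 2.5·1) = 18.5 − 26.5 = -8.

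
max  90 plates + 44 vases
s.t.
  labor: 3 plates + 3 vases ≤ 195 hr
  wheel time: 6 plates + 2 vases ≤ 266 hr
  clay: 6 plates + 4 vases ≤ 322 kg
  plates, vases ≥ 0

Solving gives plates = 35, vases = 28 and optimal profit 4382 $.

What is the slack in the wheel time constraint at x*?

wheel time used = 6·35 + 2·28 = 266; slack = 266 − 266 = 0.

0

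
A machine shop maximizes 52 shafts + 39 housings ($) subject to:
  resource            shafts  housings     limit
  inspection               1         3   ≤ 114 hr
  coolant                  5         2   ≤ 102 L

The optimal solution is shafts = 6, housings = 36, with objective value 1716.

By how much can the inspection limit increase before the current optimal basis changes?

Binding constraints: inspection, coolant. The basis is B = [[1,3],[5,2]] with det -13.
Per unit increase in inspection, x* moves by d = (-0.1538, 0.3846).
The basis stays optimal until shafts reaches 0; allowable increase = 39 hr.

39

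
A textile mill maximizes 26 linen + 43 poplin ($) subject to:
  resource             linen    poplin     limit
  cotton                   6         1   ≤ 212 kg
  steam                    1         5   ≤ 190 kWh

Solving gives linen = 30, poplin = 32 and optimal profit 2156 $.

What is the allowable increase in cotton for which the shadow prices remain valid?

Binding constraints: cotton, steam. The basis is B = [[6,1],[1,5]] with det 29.
Per unit increase in cotton, x* moves by d = (0.1724, -0.0345).
The basis stays optimal until poplin reaches 0; allowable increase = 928 kg.

928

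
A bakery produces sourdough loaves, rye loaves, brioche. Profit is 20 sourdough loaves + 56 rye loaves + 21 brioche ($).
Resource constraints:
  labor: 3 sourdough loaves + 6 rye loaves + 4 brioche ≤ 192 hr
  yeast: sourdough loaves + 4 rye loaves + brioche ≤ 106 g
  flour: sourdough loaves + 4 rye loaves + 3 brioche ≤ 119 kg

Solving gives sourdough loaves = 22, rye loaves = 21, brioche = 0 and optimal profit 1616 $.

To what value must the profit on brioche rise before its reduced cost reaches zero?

Check each constraint at x*: labor 192/192 (tight); yeast 106/106 (tight); flour 106/119 (slack 13).
By complementary slackness, y = 0 for the non-binding constraint.
From A_Bᵀ y = c: 3·y_labor + 1·y_yeast = 20; 6·y_labor + 4·y_yeast = 56.
Solving: y_labor = 4, y_yeast = 8.
brioche enters the basis when its profit ≥ yᵀa₃ = 4·4 + 8·1 = 24.

24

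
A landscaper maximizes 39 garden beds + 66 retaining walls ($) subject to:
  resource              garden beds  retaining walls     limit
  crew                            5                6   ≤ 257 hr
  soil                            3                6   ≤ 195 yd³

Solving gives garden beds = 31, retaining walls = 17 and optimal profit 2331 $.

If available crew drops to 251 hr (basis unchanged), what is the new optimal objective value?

2313

At the optimum: crew uses 257 of 257 (binding); soil uses 195 of 195 (binding).
Dual feasibility on the basic columns requires 5·y_crew + 3·y_soil = 39, 6·y_crew + 6·y_soil = 66.
This yields shadow prices y_crew = 3, y_soil = 8.
Δz = y_crew·Δb = 3 × (-6) = -18, so new z* = 2331 − 18 = 2313.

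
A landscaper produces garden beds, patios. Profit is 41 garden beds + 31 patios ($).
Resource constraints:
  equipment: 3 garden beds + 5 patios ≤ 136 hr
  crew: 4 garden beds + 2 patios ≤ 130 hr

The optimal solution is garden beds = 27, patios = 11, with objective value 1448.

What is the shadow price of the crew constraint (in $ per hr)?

At the optimum: equipment uses 136 of 136 (binding); crew uses 130 of 130 (binding).
Dual feasibility on the basic columns requires 3·y_equipment + 4·y_crew = 41, 5·y_equipment + 2·y_crew = 31.
Solving: y_equipment = 3, y_crew = 8.
Shadow price of crew = 8.

8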